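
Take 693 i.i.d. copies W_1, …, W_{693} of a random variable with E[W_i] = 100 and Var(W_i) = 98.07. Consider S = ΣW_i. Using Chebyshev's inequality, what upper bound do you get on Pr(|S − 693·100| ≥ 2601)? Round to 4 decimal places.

0.0100

Var(S) = n·Var(W_i) = 693·98.07 = 67962.51.
Chebyshev: Pr(|S − 693·100| ≥ 2601) ≤ Var(S)/2601² = 67962.51/6765201 = 0.0100.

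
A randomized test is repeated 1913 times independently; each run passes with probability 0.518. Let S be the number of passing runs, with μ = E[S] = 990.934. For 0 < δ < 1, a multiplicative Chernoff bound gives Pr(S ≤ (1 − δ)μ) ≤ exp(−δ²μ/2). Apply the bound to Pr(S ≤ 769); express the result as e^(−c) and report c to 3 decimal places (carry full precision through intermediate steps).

24.853

Write 769 = (1 − δ)μ, so δ = 1 − 769/990.934 = 0.2239645…
Then the exponent is δ²μ/2 = (μ − 769)²/(2μ) = 24.852664.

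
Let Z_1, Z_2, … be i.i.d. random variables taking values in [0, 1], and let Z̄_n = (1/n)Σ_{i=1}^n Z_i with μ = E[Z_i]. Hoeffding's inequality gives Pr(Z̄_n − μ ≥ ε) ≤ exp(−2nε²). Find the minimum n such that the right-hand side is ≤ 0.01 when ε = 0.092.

273

Require exp(−2nε²) ≤ 0.01, i.e. 2nε² ≥ ln(1/0.01) = 4.605170.
So n ≥ 4.605170 / (2·0.092²) = 272.045.
The smallest integer n is 273.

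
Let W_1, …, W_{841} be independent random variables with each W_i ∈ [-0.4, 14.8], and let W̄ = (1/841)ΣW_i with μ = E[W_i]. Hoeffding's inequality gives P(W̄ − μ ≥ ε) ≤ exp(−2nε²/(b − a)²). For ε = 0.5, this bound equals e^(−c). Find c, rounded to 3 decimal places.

1.820

c = 2nε²/(b − a)² = 2·841·0.5² / 15.2² = 1.8200.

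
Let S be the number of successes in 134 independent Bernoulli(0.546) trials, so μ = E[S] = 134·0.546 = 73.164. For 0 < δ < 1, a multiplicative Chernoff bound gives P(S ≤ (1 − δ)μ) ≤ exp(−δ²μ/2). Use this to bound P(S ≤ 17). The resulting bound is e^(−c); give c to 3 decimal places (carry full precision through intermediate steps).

Write 17 = (1 − δ)μ, so δ = 1 − 17/73.164 = 0.7676453…
Then the exponent is δ²μ/2 = (μ − 17)²/(2μ) = 21.557015.

21.557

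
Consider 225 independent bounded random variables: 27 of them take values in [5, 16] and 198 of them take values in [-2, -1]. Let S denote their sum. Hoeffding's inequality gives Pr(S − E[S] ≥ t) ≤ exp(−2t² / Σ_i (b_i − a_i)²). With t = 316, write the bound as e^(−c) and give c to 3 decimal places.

Σ(b_i − a_i)² = 27·11² + 198·1² = 3465.
c = 2t² / 3465 = 2·316² / 3465 = 57.6369.

57.637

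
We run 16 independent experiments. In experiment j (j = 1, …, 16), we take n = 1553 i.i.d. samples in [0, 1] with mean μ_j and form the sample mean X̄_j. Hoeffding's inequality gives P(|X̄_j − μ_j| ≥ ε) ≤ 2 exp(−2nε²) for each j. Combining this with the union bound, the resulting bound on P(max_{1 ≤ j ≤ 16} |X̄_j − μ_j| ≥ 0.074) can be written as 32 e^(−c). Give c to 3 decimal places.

17.008

Union bound over the 16 events: P(max_{1 ≤ j ≤ 16} |X̄_j − μ_j| ≥ 0.074) ≤ 16·2·exp(−2nε²) = 32 exp(−2·1553·0.074²).
So c = 2·1553·0.074² = 17.0085.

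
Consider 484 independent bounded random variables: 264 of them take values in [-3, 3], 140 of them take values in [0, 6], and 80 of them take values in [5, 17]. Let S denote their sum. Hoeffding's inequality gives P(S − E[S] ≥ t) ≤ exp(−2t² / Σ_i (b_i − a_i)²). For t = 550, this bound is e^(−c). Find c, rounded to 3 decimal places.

Σ(b_i − a_i)² = 264·6² + 140·6² + 80·12² = 26064.
c = 2t² / 26064 = 2·550² / 26064 = 23.2121.

23.212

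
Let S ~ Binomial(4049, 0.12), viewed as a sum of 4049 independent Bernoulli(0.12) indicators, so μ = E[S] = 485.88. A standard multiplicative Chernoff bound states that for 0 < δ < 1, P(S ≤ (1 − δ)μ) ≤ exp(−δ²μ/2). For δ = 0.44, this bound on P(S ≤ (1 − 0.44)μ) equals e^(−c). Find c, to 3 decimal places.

47.033

c = δ²μ/2 = 0.44²·485.88/2 = 47.0332.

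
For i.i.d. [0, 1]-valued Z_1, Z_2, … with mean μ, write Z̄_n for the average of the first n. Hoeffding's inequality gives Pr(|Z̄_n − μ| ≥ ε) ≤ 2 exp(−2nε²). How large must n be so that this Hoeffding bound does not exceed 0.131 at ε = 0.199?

Require 2·exp(−2nε²) ≤ 0.131, i.e. 2nε² ≥ ln(2/0.131) = 2.725705.
So n ≥ 2.725705 / (2·0.199²) = 34.415.
The smallest integer n is 35.

35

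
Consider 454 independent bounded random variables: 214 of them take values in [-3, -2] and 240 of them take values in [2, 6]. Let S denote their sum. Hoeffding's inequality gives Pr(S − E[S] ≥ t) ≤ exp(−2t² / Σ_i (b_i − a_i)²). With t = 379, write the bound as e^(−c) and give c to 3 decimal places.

Σ(b_i − a_i)² = 214·1² + 240·4² = 4054.
c = 2t² / 4054 = 2·379² / 4054 = 70.8638.

70.864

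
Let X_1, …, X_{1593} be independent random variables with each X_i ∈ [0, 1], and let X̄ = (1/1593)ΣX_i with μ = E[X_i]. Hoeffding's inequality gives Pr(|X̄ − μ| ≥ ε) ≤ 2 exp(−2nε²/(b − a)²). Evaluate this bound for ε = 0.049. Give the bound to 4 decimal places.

Exponent: 2nε²/(b − a)² = 2·1593·0.049² / 1² = 7.64959.
Bound = 2·exp(−7.64959) = 0.00095.

0.0010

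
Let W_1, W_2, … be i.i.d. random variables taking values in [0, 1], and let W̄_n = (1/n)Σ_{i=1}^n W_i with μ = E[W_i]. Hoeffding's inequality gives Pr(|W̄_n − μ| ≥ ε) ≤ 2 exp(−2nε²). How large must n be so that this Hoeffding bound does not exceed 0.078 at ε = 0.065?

Require 2·exp(−2nε²) ≤ 0.078, i.e. 2nε² ≥ ln(2/0.078) = 3.244194.
So n ≥ 3.244194 / (2·0.065²) = 383.928.
The smallest integer n is 384.

384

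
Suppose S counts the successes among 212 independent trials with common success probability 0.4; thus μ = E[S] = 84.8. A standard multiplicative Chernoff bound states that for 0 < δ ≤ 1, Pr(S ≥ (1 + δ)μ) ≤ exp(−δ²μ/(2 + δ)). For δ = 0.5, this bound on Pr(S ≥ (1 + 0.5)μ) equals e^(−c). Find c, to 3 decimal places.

c = δ²μ/(2 + δ) = 0.5²·84.8/(2 + 0.5) = 8.4800.

8.480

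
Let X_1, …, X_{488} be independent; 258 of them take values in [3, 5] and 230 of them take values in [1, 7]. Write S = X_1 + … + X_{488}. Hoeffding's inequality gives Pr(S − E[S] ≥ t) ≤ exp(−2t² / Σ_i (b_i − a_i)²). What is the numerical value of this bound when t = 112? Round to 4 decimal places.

Σ(b_i − a_i)² = 258·2² + 230·6² = 9312.
Exponent = 2·112² / 9312 = 2.69416.
Bound = exp(−2.69416) = 0.06760.

0.0676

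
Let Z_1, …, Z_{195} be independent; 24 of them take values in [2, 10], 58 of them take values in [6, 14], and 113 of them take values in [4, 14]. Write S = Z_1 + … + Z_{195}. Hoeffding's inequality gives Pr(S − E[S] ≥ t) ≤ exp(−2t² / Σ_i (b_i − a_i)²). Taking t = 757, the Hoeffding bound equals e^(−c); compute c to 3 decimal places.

69.259

Σ(b_i − a_i)² = 24·8² + 58·8² + 113·10² = 16548.
c = 2t² / 16548 = 2·757² / 16548 = 69.2590.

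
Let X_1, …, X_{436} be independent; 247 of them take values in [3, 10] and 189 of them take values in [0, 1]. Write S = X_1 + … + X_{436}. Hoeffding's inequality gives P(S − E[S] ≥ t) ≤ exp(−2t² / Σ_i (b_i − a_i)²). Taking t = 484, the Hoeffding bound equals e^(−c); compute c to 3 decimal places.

Σ(b_i − a_i)² = 247·7² + 189·1² = 12292.
c = 2t² / 12292 = 2·484² / 12292 = 38.1152.

38.115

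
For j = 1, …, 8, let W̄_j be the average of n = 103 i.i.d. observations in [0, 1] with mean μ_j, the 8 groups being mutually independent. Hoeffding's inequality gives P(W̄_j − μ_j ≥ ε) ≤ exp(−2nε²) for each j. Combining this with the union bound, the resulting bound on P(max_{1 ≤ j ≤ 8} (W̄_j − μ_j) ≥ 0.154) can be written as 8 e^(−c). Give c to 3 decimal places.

Union bound over the 8 events: P(max_{1 ≤ j ≤ 8} (W̄_j − μ_j) ≥ 0.154) ≤ 8·exp(−2nε²) = 8 exp(−2·103·0.154²).
So c = 2·103·0.154² = 4.8855.

4.885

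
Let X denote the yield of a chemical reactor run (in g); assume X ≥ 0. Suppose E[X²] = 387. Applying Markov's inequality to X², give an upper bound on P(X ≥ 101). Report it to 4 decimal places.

Since X ≥ 0, the event {X ≥ 101} is the same as {X² ≥ 10201}.
Markov's inequality applied to X² gives P(X² ≥ 10201) ≤ E[X²]/10201 = 387/10201 = 0.0379.

0.0379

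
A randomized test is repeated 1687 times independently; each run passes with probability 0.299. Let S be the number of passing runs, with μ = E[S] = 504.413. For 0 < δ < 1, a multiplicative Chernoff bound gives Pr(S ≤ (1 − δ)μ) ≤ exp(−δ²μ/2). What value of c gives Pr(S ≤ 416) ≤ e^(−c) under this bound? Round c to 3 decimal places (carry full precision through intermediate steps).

Write 416 = (1 − δ)μ, so δ = 1 − 416/504.413 = 0.175279…
Then the exponent is δ²μ/2 = (μ − 416)²/(2μ) = 7.748471.

7.748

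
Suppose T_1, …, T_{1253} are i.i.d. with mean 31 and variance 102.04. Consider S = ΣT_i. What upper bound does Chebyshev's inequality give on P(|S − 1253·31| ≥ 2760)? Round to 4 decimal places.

Var(S) = n·Var(T_i) = 1253·102.04 = 127856.12.
Chebyshev: P(|S − 1253·31| ≥ 2760) ≤ Var(S)/2760² = 127856.12/7617600 = 0.0168.

0.0168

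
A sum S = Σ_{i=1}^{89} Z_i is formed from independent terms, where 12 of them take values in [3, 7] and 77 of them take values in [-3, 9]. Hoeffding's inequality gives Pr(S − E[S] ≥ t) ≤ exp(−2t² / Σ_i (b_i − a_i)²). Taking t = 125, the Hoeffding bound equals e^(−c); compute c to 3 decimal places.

2.770

Σ(b_i − a_i)² = 12·4² + 77·12² = 11280.
c = 2t² / 11280 = 2·125² / 11280 = 2.7704.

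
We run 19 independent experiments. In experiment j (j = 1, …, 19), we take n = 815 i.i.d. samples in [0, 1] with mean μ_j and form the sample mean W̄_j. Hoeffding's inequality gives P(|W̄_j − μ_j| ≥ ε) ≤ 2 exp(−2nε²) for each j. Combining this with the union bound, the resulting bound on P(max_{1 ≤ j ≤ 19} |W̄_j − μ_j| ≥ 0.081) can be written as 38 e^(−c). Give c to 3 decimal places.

10.694

Union bound over the 19 events: P(max_{1 ≤ j ≤ 19} |W̄_j − μ_j| ≥ 0.081) ≤ 19·2·exp(−2nε²) = 38 exp(−2·815·0.081²).
So c = 2·815·0.081² = 10.6944.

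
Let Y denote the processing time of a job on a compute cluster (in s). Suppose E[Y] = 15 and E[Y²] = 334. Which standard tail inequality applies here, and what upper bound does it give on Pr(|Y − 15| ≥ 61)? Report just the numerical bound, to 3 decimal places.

0.029

The first two moments determine the variance, so Chebyshev's inequality is the sharpest standard bound available.
Var(Y) = E[Y²] − (E[Y])² = 334 − 225 = 109.
Chebyshev's inequality: Pr(|Y − μ| ≥ t) ≤ Var(Y)/t² = 109/3721 = 0.0293.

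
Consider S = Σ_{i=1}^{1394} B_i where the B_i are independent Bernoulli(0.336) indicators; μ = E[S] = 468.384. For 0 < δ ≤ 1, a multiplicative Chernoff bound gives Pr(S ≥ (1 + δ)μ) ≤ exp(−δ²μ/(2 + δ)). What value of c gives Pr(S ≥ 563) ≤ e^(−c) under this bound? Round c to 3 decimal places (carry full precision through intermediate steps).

Write 563 = (1 + δ)μ, so δ = 563/468.384 − 1 = 0.2020052…
Then the exponent is δ²μ/(2 + δ) = (563 − μ)² / (μ·(2 + δ)) = 8.679781.

8.680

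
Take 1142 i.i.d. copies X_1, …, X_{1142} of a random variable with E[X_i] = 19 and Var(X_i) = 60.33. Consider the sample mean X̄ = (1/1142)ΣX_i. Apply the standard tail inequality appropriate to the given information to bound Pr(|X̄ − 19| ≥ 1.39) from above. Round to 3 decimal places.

0.027

With mean and variance of each term known, Chebyshev's inequality bounds the deviation of the sum (or sample mean).
Var(X̄) = Var(X_i)/n = 60.33/1142 = 0.052828.
Chebyshev: Pr(|X̄ − 19| ≥ 1.39) ≤ Var(X̄)/(1.39)² = 60.33/(1142·1.39²) = 0.0273.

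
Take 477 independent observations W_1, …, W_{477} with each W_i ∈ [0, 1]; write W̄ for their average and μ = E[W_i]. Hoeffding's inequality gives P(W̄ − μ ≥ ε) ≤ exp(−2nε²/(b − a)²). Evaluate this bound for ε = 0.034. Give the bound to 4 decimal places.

0.3319

Exponent: 2nε²/(b − a)² = 2·477·0.034² / 1² = 1.10282.
Bound = exp(−1.10282) = 0.33193.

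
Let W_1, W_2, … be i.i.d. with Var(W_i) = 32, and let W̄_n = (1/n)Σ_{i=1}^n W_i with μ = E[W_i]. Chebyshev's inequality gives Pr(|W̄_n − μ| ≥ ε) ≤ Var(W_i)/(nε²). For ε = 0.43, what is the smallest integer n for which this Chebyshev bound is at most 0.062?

Require 32/(n·0.43²) ≤ 0.062, i.e. n ≥ 32/(0.062·0.43²) = 2791.396.
The smallest integer n is 2792.

2792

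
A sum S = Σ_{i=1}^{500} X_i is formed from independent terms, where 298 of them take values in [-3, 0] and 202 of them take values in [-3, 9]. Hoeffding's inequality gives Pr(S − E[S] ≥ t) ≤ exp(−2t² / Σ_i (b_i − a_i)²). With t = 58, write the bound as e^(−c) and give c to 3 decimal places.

Σ(b_i − a_i)² = 298·3² + 202·12² = 31770.
c = 2t² / 31770 = 2·58² / 31770 = 0.2118.

0.212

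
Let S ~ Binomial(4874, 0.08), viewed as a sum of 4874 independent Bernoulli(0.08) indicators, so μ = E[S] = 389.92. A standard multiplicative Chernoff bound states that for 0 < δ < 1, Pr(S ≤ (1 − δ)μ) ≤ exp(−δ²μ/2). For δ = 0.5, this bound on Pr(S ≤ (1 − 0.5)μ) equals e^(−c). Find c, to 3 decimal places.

c = δ²μ/2 = 0.5²·389.92/2 = 48.7400.

48.740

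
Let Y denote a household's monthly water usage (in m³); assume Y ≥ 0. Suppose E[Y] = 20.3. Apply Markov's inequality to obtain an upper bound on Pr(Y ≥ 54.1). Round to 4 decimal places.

0.3752

Markov's inequality: for a non-negative random variable, Pr(Y ≥ a) ≤ E[Y]/a.
Here E[Y] = 20.3 and a = 54.1, so the bound is 20.3/54.1 = 0.3752.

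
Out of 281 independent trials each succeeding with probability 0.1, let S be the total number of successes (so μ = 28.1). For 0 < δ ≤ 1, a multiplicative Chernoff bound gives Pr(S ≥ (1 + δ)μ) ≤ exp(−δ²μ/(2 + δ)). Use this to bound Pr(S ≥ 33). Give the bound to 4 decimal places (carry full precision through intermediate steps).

Write 33 = (1 + δ)μ, so δ = 33/28.1 − 1 = 0.1743772…
Then the exponent is δ²μ/(2 + δ) = (33 − μ)² / (μ·(2 + δ)) = 0.392962.
Bound = exp(−0.392962) = 0.67505.

0.6751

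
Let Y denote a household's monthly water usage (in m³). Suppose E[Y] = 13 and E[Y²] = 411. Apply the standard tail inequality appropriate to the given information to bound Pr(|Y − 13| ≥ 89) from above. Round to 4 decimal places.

The first two moments determine the variance, so Chebyshev's inequality is the sharpest standard bound available.
Var(Y) = E[Y²] − (E[Y])² = 411 − 169 = 242.
Chebyshev's inequality: Pr(|Y − μ| ≥ t) ≤ Var(Y)/t² = 242/7921 = 0.0306.

0.0306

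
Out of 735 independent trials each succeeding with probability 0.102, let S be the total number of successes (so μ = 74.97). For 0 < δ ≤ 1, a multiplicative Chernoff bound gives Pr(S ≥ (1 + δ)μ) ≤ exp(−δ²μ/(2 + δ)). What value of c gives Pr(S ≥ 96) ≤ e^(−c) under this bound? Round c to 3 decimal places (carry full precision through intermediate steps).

Write 96 = (1 + δ)μ, so δ = 96/74.97 − 1 = 0.2805122…
Then the exponent is δ²μ/(2 + δ) = (96 − μ)² / (μ·(2 + δ)) = 2.586775.

2.587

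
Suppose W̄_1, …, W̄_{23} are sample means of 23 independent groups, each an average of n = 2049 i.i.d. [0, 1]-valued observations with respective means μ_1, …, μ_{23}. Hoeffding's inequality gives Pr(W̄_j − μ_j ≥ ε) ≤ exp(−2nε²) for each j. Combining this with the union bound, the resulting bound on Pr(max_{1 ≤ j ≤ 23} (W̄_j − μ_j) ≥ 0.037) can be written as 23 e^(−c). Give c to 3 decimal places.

Union bound over the 23 events: Pr(max_{1 ≤ j ≤ 23} (W̄_j − μ_j) ≥ 0.037) ≤ 23·exp(−2nε²) = 23 exp(−2·2049·0.037²).
So c = 2·2049·0.037² = 5.6102.

5.610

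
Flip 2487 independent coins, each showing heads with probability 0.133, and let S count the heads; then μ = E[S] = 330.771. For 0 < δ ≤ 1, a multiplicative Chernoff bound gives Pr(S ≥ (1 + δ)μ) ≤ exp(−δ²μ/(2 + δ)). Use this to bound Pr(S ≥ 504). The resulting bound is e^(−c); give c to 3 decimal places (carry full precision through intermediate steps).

35.948

Write 504 = (1 + δ)μ, so δ = 504/330.771 − 1 = 0.5237128…
Then the exponent is δ²μ/(2 + δ) = (504 − μ)² / (μ·(2 + δ)) = 35.947926.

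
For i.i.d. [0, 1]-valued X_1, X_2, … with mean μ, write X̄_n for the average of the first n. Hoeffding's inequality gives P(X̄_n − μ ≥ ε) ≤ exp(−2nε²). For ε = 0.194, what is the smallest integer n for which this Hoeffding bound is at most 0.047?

41

Require exp(−2nε²) ≤ 0.047, i.e. 2nε² ≥ ln(1/0.047) = 3.057608.
So n ≥ 3.057608 / (2·0.194²) = 40.621.
The smallest integer n is 41.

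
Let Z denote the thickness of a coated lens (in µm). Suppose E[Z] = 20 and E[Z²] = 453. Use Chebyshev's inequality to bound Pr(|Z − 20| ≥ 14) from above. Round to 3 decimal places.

Var(Z) = E[Z²] − (E[Z])² = 453 − 400 = 53.
Chebyshev's inequality: Pr(|Z − μ| ≥ t) ≤ Var(Z)/t² = 53/196 = 0.2704.

0.270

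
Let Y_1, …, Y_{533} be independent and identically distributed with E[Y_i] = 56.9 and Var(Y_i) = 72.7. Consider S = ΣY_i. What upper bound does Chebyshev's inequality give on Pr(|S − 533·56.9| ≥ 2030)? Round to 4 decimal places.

Var(S) = n·Var(Y_i) = 533·72.7 = 38749.1.
Chebyshev: Pr(|S − 533·56.9| ≥ 2030) ≤ Var(S)/2030² = 38749.1/4120900 = 0.0094.

0.0094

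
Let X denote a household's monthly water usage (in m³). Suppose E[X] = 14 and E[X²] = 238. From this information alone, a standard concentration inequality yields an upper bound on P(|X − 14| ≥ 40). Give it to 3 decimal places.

The first two moments determine the variance, so Chebyshev's inequality is the sharpest standard bound available.
Var(X) = E[X²] − (E[X])² = 238 − 196 = 42.
Chebyshev's inequality: P(|X − μ| ≥ t) ≤ Var(X)/t² = 42/1600 = 0.0262.

0.026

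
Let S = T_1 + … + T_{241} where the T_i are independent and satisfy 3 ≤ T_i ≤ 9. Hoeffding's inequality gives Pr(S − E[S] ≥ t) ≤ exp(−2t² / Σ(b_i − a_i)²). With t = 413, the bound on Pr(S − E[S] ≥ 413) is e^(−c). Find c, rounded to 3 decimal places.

Σ(b_i − a_i)² = 241·(6)² = 8676.
c = 2t²/8676 = 2·413²/8676 = 39.3197.

39.320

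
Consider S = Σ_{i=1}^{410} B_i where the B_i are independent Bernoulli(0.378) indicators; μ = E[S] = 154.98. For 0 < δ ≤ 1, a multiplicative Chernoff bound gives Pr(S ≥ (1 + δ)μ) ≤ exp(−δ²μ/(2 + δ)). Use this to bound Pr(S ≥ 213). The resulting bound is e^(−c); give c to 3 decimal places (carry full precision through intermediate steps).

Write 213 = (1 + δ)μ, so δ = 213/154.98 − 1 = 0.3743709…
Then the exponent is δ²μ/(2 + δ) = (213 − μ)² / (μ·(2 + δ)) = 9.148107.

9.148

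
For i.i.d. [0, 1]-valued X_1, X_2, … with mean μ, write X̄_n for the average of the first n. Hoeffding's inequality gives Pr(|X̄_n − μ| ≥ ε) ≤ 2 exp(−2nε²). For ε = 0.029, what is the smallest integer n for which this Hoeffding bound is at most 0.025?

2606

Require 2·exp(−2nε²) ≤ 0.025, i.e. 2nε² ≥ ln(2/0.025) = 4.382027.
So n ≥ 4.382027 / (2·0.029²) = 2605.248.
The smallest integer n is 2606.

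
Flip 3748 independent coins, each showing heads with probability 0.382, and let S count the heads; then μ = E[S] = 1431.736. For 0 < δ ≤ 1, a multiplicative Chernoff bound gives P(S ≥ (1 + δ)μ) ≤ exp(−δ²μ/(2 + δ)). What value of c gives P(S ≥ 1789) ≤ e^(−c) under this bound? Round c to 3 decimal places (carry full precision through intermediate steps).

39.630

Write 1789 = (1 + δ)μ, so δ = 1789/1431.736 − 1 = 0.249532…
Then the exponent is δ²μ/(2 + δ) = (1789 − μ)² / (μ·(2 + δ)) = 39.629937.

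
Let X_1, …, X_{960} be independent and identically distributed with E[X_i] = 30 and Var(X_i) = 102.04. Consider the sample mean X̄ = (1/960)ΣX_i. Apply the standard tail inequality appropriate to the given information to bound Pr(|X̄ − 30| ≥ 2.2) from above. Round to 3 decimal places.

With mean and variance of each term known, Chebyshev's inequality bounds the deviation of the sum (or sample mean).
Var(X̄) = Var(X_i)/n = 102.04/960 = 0.10629.
Chebyshev: Pr(|X̄ − 30| ≥ 2.2) ≤ Var(X̄)/(2.2)² = 102.04/(960·2.2²) = 0.0220.

0.022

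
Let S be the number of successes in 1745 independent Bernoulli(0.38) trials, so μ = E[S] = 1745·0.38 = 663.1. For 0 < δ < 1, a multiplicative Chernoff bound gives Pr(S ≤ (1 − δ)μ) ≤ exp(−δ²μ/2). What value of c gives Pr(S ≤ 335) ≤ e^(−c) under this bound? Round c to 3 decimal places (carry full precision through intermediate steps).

Write 335 = (1 − δ)μ, so δ = 1 − 335/663.1 = 0.4947972…
Then the exponent is δ²μ/2 = (μ − 335)²/(2μ) = 81.171475.

81.171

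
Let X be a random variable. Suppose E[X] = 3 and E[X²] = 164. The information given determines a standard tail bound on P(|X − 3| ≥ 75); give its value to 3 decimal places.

The first two moments determine the variance, so Chebyshev's inequality is the sharpest standard bound available.
Var(X) = E[X²] − (E[X])² = 164 − 9 = 155.
Chebyshev's inequality: P(|X − μ| ≥ t) ≤ Var(X)/t² = 155/5625 = 0.0276.

0.028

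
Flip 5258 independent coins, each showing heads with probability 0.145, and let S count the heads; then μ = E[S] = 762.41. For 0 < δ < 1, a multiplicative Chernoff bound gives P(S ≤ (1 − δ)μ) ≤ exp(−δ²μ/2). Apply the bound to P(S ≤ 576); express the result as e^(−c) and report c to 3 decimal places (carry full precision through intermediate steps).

22.789

Write 576 = (1 − δ)μ, so δ = 1 − 576/762.41 = 0.244501…
Then the exponent is δ²μ/2 = (μ − 576)²/(2μ) = 22.788715.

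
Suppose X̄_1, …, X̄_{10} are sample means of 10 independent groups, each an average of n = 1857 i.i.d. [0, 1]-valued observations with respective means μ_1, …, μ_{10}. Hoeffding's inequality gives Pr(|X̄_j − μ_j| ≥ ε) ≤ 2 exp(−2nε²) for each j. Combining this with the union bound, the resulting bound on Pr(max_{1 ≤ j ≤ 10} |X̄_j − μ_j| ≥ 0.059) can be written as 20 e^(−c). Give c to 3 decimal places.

Union bound over the 10 events: Pr(max_{1 ≤ j ≤ 10} |X̄_j − μ_j| ≥ 0.059) ≤ 10·2·exp(−2nε²) = 20 exp(−2·1857·0.059²).
So c = 2·1857·0.059² = 12.9284.

12.928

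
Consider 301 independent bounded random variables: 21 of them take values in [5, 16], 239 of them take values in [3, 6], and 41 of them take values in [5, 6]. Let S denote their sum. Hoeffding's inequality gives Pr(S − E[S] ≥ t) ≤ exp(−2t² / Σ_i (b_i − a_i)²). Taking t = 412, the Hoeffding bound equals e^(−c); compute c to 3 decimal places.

71.728

Σ(b_i − a_i)² = 21·11² + 239·3² + 41·1² = 4733.
c = 2t² / 4733 = 2·412² / 4733 = 71.7279.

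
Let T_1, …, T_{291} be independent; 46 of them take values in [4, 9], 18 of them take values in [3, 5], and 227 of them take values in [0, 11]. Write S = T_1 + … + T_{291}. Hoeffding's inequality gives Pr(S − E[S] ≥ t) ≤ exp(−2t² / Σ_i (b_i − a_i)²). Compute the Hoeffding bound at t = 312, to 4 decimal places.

Σ(b_i − a_i)² = 46·5² + 18·2² + 227·11² = 28689.
Exponent = 2·312² / 28689 = 6.78615.
Bound = exp(−6.78615) = 0.00113.

0.0011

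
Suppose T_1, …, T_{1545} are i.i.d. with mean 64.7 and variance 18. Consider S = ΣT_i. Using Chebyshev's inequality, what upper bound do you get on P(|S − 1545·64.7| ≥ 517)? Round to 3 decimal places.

0.104

Var(S) = n·Var(T_i) = 1545·18 = 27810.
Chebyshev: P(|S − 1545·64.7| ≥ 517) ≤ Var(S)/517² = 27810/267289 = 0.1040.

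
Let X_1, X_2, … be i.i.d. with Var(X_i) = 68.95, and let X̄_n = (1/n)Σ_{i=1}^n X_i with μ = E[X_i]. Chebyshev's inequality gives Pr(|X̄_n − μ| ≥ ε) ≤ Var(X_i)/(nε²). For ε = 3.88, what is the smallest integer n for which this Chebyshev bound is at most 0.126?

Require 68.95/(n·3.88²) ≤ 0.126, i.e. n ≥ 68.95/(0.126·3.88²) = 36.350.
The smallest integer n is 37.

37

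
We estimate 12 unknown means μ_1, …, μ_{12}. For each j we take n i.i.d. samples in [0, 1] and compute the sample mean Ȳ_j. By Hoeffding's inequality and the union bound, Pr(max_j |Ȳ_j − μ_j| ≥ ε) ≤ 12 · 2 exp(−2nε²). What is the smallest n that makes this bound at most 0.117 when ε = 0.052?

Need 2·12·exp(−2nε²) ≤ 0.117, i.e. exp(−2nε²) ≤ 0.117/24.
So 2nε² ≥ ln(24/0.117) = 5.323635.
Hence n ≥ 5.323635/(2·0.052²) = 984.400.
The smallest integer n is 985.

985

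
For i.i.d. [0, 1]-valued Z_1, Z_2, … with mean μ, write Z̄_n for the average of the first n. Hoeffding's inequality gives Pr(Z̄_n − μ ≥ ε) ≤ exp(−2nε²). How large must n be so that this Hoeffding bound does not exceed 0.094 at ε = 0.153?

51

Require exp(−2nε²) ≤ 0.094, i.e. 2nε² ≥ ln(1/0.094) = 2.364460.
So n ≥ 2.364460 / (2·0.153²) = 50.503.
The smallest integer n is 51.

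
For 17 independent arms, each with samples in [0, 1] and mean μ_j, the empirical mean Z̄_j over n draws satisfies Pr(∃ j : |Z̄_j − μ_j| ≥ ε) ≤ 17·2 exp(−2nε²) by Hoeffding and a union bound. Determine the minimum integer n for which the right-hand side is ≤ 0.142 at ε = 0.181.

84

Need 2·17·exp(−2nε²) ≤ 0.142, i.e. exp(−2nε²) ≤ 0.142/34.
So 2nε² ≥ ln(34/0.142) = 5.478289.
Hence n ≥ 5.478289/(2·0.181²) = 83.610.
The smallest integer n is 84.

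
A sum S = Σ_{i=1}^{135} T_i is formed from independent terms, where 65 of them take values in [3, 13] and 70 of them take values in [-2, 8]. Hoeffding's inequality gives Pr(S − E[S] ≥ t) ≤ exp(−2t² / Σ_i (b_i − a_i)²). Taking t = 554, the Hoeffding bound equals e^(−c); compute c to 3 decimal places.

Σ(b_i − a_i)² = 65·10² + 70·10² = 13500.
c = 2t² / 13500 = 2·554² / 13500 = 45.4690.

45.469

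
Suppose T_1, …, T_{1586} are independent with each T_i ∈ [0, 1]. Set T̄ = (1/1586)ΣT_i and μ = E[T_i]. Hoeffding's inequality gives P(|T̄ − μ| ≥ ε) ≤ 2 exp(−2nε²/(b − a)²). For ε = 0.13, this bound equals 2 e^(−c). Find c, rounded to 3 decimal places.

53.607

c = 2nε²/(b − a)² = 2·1586·0.13² / 1² = 53.6068.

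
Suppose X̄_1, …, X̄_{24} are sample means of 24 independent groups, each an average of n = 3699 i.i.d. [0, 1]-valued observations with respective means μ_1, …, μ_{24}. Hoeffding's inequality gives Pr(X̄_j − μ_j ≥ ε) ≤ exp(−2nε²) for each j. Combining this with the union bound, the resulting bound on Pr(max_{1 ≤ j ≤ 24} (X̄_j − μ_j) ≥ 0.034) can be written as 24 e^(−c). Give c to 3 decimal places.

8.552

Union bound over the 24 events: Pr(max_{1 ≤ j ≤ 24} (X̄_j − μ_j) ≥ 0.034) ≤ 24·exp(−2nε²) = 24 exp(−2·3699·0.034²).
So c = 2·3699·0.034² = 8.5521.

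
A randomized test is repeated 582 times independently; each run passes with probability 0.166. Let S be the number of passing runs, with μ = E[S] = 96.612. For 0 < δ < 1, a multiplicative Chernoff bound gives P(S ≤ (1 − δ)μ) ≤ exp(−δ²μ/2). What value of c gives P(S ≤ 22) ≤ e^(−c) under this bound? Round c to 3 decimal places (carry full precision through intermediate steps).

Write 22 = (1 − δ)μ, so δ = 1 − 22/96.612 = 0.772285…
Then the exponent is δ²μ/2 = (μ − 22)²/(2μ) = 28.810865.

28.811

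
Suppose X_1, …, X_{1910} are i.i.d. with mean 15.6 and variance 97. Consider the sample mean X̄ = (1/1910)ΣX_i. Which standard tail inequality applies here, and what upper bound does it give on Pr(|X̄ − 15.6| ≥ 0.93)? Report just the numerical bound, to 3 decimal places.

With mean and variance of each term known, Chebyshev's inequality bounds the deviation of the sum (or sample mean).
Var(X̄) = Var(X_i)/n = 97/1910 = 0.050785.
Chebyshev: Pr(|X̄ − 15.6| ≥ 0.93) ≤ Var(X̄)/(0.93)² = 97/(1910·0.93²) = 0.0587.

0.059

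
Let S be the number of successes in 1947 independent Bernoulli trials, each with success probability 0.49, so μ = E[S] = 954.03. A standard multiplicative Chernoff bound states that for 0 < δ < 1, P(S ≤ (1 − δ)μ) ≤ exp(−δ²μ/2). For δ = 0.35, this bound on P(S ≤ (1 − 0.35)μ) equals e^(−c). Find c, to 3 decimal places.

c = δ²μ/2 = 0.35²·954.03/2 = 58.4343.

58.434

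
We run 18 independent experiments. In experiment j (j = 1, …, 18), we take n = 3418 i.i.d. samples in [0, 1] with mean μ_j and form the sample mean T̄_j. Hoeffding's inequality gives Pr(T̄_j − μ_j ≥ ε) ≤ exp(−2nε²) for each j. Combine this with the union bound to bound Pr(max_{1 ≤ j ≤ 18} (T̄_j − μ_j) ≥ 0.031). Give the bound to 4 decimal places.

0.0252

Per-experiment Hoeffding bound: exp(−2·3418·0.031²) = exp(−6.56940) = 0.0014026.
Union bound over 18 events: 18·0.0014026 = 0.02525.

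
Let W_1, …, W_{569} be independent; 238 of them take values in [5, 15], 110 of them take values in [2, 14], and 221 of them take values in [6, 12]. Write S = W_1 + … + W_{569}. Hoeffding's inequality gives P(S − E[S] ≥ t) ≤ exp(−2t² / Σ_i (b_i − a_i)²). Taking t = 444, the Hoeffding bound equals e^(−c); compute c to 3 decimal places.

8.284

Σ(b_i − a_i)² = 238·10² + 110·12² + 221·6² = 47596.
c = 2t² / 47596 = 2·444² / 47596 = 8.2837.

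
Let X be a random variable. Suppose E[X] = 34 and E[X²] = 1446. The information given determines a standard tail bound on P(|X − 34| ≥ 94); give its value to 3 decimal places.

0.033

The first two moments determine the variance, so Chebyshev's inequality is the sharpest standard bound available.
Var(X) = E[X²] − (E[X])² = 1446 − 1156 = 290.
Chebyshev's inequality: P(|X − μ| ≥ t) ≤ Var(X)/t² = 290/8836 = 0.0328.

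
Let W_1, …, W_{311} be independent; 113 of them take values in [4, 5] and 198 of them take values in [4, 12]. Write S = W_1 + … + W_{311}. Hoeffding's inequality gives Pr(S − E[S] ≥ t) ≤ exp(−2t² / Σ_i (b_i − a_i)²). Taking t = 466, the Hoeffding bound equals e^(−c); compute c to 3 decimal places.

33.970

Σ(b_i − a_i)² = 113·1² + 198·8² = 12785.
c = 2t² / 12785 = 2·466² / 12785 = 33.9704.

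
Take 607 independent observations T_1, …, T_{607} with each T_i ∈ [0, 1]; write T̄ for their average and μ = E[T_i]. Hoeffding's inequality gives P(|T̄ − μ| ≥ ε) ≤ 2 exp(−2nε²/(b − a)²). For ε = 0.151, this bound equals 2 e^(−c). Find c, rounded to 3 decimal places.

c = 2nε²/(b − a)² = 2·607·0.151² / 1² = 27.6804.

27.680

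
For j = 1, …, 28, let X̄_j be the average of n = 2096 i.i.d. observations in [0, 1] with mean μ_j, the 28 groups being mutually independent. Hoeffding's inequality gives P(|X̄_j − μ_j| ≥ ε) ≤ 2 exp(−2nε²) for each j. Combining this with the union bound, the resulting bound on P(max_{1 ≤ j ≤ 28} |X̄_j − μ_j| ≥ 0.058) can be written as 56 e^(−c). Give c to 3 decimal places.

Union bound over the 28 events: P(max_{1 ≤ j ≤ 28} |X̄_j − μ_j| ≥ 0.058) ≤ 28·2·exp(−2nε²) = 56 exp(−2·2096·0.058²).
So c = 2·2096·0.058² = 14.1019.

14.102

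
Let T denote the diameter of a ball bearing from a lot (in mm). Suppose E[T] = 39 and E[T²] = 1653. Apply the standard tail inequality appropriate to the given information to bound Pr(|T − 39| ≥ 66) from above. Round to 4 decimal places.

The first two moments determine the variance, so Chebyshev's inequality is the sharpest standard bound available.
Var(T) = E[T²] − (E[T])² = 1653 − 1521 = 132.
Chebyshev's inequality: Pr(|T − μ| ≥ t) ≤ Var(T)/t² = 132/4356 = 0.0303.

0.0303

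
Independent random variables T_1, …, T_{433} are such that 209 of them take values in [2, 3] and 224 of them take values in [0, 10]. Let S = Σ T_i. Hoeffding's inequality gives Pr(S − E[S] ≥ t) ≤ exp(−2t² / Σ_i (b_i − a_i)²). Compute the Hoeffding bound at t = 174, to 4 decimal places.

0.0687

Σ(b_i − a_i)² = 209·1² + 224·10² = 22609.
Exponent = 2·174² / 22609 = 2.67823.
Bound = exp(−2.67823) = 0.06868.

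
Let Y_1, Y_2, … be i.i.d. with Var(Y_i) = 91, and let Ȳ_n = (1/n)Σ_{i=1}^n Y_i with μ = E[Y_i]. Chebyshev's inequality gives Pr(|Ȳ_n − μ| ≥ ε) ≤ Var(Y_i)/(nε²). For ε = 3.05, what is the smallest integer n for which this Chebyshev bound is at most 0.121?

Require 91/(n·3.05²) ≤ 0.121, i.e. n ≥ 91/(0.121·3.05²) = 80.846.
The smallest integer n is 81.

81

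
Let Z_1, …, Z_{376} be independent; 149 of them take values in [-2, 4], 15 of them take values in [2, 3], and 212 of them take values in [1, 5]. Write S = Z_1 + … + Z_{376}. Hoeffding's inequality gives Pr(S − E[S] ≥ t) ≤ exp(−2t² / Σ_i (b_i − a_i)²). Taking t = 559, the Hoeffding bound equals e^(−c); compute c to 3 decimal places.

Σ(b_i − a_i)² = 149·6² + 15·1² + 212·4² = 8771.
c = 2t² / 8771 = 2·559² / 8771 = 71.2532.

71.253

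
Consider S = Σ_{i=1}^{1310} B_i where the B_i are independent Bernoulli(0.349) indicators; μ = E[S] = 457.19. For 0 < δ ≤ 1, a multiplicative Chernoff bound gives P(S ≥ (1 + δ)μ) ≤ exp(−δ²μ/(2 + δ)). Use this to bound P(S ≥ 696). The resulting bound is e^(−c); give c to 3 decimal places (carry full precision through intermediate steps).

49.454

Write 696 = (1 + δ)μ, so δ = 696/457.19 − 1 = 0.522343…
Then the exponent is δ²μ/(2 + δ) = (696 − μ)² / (μ·(2 + δ)) = 49.454310.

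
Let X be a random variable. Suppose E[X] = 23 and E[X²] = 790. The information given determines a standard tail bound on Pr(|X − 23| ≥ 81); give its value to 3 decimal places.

0.040

The first two moments determine the variance, so Chebyshev's inequality is the sharpest standard bound available.
Var(X) = E[X²] − (E[X])² = 790 − 529 = 261.
Chebyshev's inequality: Pr(|X − μ| ≥ t) ≤ Var(X)/t² = 261/6561 = 0.0398.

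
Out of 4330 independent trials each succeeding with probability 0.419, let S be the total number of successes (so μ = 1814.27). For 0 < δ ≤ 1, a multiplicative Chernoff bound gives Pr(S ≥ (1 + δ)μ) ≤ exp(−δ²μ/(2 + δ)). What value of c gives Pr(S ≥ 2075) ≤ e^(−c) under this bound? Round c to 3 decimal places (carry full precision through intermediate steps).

17.479

Write 2075 = (1 + δ)μ, so δ = 2075/1814.27 − 1 = 0.1437107…
Then the exponent is δ²μ/(2 + δ) = (2075 − μ)² / (μ·(2 + δ)) = 17.478893.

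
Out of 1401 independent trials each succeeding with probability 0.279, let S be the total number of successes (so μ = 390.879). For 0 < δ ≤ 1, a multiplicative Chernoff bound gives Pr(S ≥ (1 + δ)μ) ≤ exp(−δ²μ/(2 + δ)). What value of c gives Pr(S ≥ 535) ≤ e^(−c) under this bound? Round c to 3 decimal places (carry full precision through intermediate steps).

22.434

Write 535 = (1 + δ)μ, so δ = 535/390.879 − 1 = 0.36871…
Then the exponent is δ²μ/(2 + δ) = (535 − μ)² / (μ·(2 + δ)) = 22.433669.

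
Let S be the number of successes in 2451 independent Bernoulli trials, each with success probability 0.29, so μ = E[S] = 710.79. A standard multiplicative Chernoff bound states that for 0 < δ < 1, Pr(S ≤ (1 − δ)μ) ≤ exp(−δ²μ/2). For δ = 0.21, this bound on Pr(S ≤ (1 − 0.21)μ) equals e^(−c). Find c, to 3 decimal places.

15.673

c = δ²μ/2 = 0.21²·710.79/2 = 15.6729.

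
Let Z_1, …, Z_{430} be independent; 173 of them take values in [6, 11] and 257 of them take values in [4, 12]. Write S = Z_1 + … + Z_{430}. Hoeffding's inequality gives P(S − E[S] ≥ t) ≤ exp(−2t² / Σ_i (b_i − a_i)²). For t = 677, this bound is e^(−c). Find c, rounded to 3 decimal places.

Σ(b_i − a_i)² = 173·5² + 257·8² = 20773.
c = 2t² / 20773 = 2·677² / 20773 = 44.1274.

44.127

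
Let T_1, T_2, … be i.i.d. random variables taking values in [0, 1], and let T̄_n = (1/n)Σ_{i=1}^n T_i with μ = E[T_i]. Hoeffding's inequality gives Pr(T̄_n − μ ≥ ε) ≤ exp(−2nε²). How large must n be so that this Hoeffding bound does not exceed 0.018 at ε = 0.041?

1195

Require exp(−2nε²) ≤ 0.018, i.e. 2nε² ≥ ln(1/0.018) = 4.017384.
So n ≥ 4.017384 / (2·0.041²) = 1194.939.
The smallest integer n is 1195.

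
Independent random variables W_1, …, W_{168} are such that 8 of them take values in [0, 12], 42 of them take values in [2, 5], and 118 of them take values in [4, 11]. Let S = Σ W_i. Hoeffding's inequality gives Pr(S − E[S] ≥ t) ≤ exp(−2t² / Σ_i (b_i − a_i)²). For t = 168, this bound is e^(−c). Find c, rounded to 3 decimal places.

7.720

Σ(b_i − a_i)² = 8·12² + 42·3² + 118·7² = 7312.
c = 2t² / 7312 = 2·168² / 7312 = 7.7199.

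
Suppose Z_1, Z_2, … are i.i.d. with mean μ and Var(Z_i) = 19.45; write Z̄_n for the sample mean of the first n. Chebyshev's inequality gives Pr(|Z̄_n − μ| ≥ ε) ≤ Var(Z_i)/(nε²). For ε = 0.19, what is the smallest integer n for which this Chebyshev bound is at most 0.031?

17381

Require 19.45/(n·0.19²) ≤ 0.031, i.e. n ≥ 19.45/(0.031·0.19²) = 17380.038.
The smallest integer n is 17381.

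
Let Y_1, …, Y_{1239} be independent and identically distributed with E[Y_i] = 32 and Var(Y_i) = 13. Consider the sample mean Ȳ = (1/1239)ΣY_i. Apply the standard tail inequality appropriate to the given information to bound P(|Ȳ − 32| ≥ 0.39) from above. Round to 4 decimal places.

0.0690

With mean and variance of each term known, Chebyshev's inequality bounds the deviation of the sum (or sample mean).
Var(Ȳ) = Var(Y_i)/n = 13/1239 = 0.010492.
Chebyshev: P(|Ȳ − 32| ≥ 0.39) ≤ Var(Ȳ)/(0.39)² = 13/(1239·0.39²) = 0.0690.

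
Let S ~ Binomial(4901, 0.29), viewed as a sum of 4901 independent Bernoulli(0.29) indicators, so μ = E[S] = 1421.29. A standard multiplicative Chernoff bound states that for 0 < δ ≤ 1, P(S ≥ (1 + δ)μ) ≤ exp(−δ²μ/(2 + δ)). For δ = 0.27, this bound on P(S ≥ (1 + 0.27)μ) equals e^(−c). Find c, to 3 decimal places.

c = δ²μ/(2 + δ) = 0.27²·1421.29/(2 + 0.27) = 45.6441.

45.644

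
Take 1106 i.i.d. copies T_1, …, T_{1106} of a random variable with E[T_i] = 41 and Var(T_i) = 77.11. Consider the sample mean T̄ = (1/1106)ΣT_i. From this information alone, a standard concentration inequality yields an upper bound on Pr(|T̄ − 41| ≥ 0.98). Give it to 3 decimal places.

With mean and variance of each term known, Chebyshev's inequality bounds the deviation of the sum (or sample mean).
Var(T̄) = Var(T_i)/n = 77.11/1106 = 0.06972.
Chebyshev: Pr(|T̄ − 41| ≥ 0.98) ≤ Var(T̄)/(0.98)² = 77.11/(1106·0.98²) = 0.0726.

0.073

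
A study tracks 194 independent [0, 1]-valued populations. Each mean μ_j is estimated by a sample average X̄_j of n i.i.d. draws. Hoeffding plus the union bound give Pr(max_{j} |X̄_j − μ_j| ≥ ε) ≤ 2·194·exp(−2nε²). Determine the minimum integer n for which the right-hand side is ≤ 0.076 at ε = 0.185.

125

Need 2·194·exp(−2nε²) ≤ 0.076, i.e. exp(−2nε²) ≤ 0.076/388.
So 2nε² ≥ ln(388/0.076) = 8.538027.
Hence n ≥ 8.538027/(2·0.185²) = 124.734.
The smallest integer n is 125.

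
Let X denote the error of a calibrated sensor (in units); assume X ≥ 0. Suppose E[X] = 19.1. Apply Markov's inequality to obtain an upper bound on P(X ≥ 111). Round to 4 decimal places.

Markov's inequality: for a non-negative random variable, P(X ≥ a) ≤ E[X]/a.
Here E[X] = 19.1 and a = 111, so the bound is 19.1/111 = 0.1721.

0.1721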